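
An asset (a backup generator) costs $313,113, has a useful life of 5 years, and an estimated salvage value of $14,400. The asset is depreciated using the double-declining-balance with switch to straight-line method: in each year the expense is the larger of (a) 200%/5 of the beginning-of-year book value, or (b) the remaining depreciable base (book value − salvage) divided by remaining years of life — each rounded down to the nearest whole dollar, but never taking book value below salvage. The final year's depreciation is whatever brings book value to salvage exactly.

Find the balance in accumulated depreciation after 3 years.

$245,480

Depreciable base = $313,113 − $14,400 = $298,713.
Year 1: DB = ⌊$313,113 × 200%/5⌋ = $125,245; SL = ⌊$298,713/5⌋ = $59,742 → take DB $125,245. Book value $187,868.
Year 2: DB = ⌊$187,868 × 200%/5⌋ = $75,147; SL = ⌊$173,468/4⌋ = $43,367 → take DB $75,147. Book value $112,721.
Year 3: DB = ⌊$112,721 × 200%/5⌋ = $45,088; SL = ⌊$98,321/3⌋ = $32,773 → take DB $45,088. Book value $67,633.
Accumulated through year 3 = $313,113 − $67,633 = $245,480.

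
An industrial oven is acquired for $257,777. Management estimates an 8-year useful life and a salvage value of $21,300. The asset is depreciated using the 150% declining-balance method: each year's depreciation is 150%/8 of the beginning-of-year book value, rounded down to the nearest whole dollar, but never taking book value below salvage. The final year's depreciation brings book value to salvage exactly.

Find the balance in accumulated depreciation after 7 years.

$197,518

Depreciable base = $257,777 − $21,300 = $236,477.
Year 1: ⌊$257,777 × 150%/8⌋ = $48,333. Book value $209,444.
Year 2: ⌊$209,444 × 150%/8⌋ = $39,270. Book value $170,174.
Year 3: ⌊$170,174 × 150%/8⌋ = $31,907. Book value $138,267.
Year 4: ⌊$138,267 × 150%/8⌋ = $25,925. Book value $112,342.
Year 5: ⌊$112,342 × 150%/8⌋ = $21,064. Book value $91,278.
Year 6: ⌊$91,278 × 150%/8⌋ = $17,114. Book value $74,164.
Year 7: ⌊$74,164 × 150%/8⌋ = $13,905. Book value $60,259.
Accumulated through year 7 = $257,777 − $60,259 = $197,518.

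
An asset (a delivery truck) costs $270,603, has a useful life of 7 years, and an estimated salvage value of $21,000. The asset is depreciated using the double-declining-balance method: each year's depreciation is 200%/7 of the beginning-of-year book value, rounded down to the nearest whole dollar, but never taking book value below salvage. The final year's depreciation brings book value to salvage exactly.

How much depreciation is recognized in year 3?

$39,446

Depreciable base = $270,603 − $21,000 = $249,603.
Year 1: ⌊$270,603 × 200%/7⌋ = $77,315. Book value $193,288.
Year 2: ⌊$193,288 × 200%/7⌋ = $55,225. Book value $138,063.
Year 3: ⌊$138,063 × 200%/7⌋ = $39,446. Book value $98,617.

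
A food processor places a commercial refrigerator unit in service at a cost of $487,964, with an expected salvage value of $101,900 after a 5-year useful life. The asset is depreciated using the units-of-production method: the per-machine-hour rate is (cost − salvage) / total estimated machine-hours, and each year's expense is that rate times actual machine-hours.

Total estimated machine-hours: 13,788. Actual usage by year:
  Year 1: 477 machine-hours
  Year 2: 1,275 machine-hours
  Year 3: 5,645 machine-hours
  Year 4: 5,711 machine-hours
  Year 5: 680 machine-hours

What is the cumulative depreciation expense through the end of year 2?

$49,056

Depreciable base = $487,964 − $101,900 = $386,064.
Rate = $386,064 / 13,788 machine-hours = $28 per machine-hour.
Year 1: 477 × $28 = $13,356. Book value $474,608.
Year 2: 1,275 × $28 = $35,700. Book value $438,908.
Accumulated through year 2 = $487,964 − $438,908 = $49,056.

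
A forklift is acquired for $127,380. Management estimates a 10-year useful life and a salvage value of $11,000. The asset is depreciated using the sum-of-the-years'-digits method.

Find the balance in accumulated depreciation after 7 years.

$103,684

Depreciable base = $127,380 − $11,000 = $116,380.
Sum of the years' digits = 10+9+8+7+6+5+4+3+2+1 = 55.
Year 1: $116,380 × 10/55 = $21,160. Book value $106,220.
Year 2: $116,380 × 9/55 = $19,044. Book value $87,176.
Year 3: $116,380 × 8/55 = $16,928. Book value $70,248.
Year 4: $116,380 × 7/55 = $14,812. Book value $55,436.
Year 5: $116,380 × 6/55 = $12,696. Book value $42,740.
Year 6: $116,380 × 5/55 = $10,580. Book value $32,160.
Year 7: $116,380 × 4/55 = $8,464. Book value $23,696.
Accumulated through year 7 = $127,380 − $23,696 = $103,684.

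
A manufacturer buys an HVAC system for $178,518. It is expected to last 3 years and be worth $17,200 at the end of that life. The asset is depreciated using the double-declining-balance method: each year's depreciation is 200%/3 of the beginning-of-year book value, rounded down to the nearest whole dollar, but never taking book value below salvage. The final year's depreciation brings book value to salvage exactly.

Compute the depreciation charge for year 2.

$39,670

Depreciable base = $178,518 − $17,200 = $161,318.
Year 1: ⌊$178,518 × 200%/3⌋ = $119,012. Book value $59,506.
Year 2: ⌊$59,506 × 200%/3⌋ = $39,670. Book value $19,836.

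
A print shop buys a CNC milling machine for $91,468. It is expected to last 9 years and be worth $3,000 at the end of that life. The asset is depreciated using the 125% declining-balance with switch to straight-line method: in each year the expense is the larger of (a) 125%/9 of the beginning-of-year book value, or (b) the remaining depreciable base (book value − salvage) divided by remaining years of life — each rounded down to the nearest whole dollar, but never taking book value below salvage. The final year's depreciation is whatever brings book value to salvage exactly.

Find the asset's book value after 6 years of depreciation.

Depreciable base = $91,468 − $3,000 = $88,468.
Year 1: DB = ⌊$91,468 × 125%/9⌋ = $12,703; SL = ⌊$88,468/9⌋ = $9,829 → take DB $12,703. Book value $78,765.
Year 2: DB = ⌊$78,765 × 125%/9⌋ = $10,939; SL = ⌊$75,765/8⌋ = $9,470 → take DB $10,939. Book value $67,826.
Year 3: DB = ⌊$67,826 × 125%/9⌋ = $9,420; SL = ⌊$64,826/7⌋ = $9,260 → take DB $9,420. Book value $58,406.
Year 4: DB = ⌊$58,406 × 125%/9⌋ = $8,111; SL = ⌊$55,406/6⌋ = $9,234 → take SL $9,234. Book value $49,172.
Year 5: DB = ⌊$49,172 × 125%/9⌋ = $6,829; SL = ⌊$46,172/5⌋ = $9,234 → take SL $9,234. Book value $39,938.
Year 6: DB = ⌊$39,938 × 125%/9⌋ = $5,546; SL = ⌊$36,938/4⌋ = $9,234 → take SL $9,234. Book value $30,704.

$30,704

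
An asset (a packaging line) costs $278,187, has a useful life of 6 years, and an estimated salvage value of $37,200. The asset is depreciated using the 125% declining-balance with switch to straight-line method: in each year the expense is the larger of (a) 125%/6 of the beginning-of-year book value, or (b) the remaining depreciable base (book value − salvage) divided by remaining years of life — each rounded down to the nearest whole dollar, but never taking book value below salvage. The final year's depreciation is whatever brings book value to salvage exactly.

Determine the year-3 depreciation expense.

$36,323

Depreciable base = $278,187 − $37,200 = $240,987.
Year 1: DB = ⌊$278,187 × 125%/6⌋ = $57,955; SL = ⌊$240,987/6⌋ = $40,164 → take DB $57,955. Book value $220,232.
Year 2: DB = ⌊$220,232 × 125%/6⌋ = $45,881; SL = ⌊$183,032/5⌋ = $36,606 → take DB $45,881. Book value $174,351.
Year 3: DB = ⌊$174,351 × 125%/6⌋ = $36,323; SL = ⌊$137,151/4⌋ = $34,287 → take DB $36,323. Book value $138,028.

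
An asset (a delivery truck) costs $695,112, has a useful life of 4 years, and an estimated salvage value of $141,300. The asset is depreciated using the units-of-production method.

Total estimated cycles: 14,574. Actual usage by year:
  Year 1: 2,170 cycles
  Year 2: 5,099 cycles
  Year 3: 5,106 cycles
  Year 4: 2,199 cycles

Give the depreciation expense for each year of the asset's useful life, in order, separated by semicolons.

$82,460; $193,762; $194,028; $83,562

Depreciable base = $695,112 − $141,300 = $553,812.
Rate = $553,812 / 14,574 cycles = $38 per cycle.
Year 1: 2,170 × $38 = $82,460. Book value $612,652.
Year 2: 5,099 × $38 = $193,762. Book value $418,890.
Year 3: 5,106 × $38 = $194,028. Book value $224,862.
Year 4: 2,199 × $38 = $83,562. Book value $141,300.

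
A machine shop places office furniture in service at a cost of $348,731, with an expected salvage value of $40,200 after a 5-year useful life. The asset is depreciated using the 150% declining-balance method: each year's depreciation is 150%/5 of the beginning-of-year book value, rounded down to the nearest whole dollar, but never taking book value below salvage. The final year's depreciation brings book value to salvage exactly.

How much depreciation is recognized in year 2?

Depreciable base = $348,731 − $40,200 = $308,531.
Year 1: ⌊$348,731 × 150%/5⌋ = $104,619. Book value $244,112.
Year 2: ⌊$244,112 × 150%/5⌋ = $73,233. Book value $170,879.

$73,233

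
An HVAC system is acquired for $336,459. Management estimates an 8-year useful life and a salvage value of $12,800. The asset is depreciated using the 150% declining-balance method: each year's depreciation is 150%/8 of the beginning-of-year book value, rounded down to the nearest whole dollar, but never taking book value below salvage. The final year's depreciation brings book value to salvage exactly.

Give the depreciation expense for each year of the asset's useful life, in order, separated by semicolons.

$63,086; $51,257; $41,646; $33,838; $27,493; $22,338; $18,150; $65,851

Depreciable base = $336,459 − $12,800 = $323,659.
Year 1: ⌊$336,459 × 150%/8⌋ = $63,086. Book value $273,373.
Year 2: ⌊$273,373 × 150%/8⌋ = $51,257. Book value $222,116.
Year 3: ⌊$222,116 × 150%/8⌋ = $41,646. Book value $180,470.
Year 4: ⌊$180,470 × 150%/8⌋ = $33,838. Book value $146,632.
Year 5: ⌊$146,632 × 150%/8⌋ = $27,493. Book value $119,139.
Year 6: ⌊$119,139 × 150%/8⌋ = $22,338. Book value $96,801.
Year 7: ⌊$96,801 × 150%/8⌋ = $18,150. Book value $78,651.
Year 8 (final): $78,651 − $12,800 = $65,851. Book value $12,800.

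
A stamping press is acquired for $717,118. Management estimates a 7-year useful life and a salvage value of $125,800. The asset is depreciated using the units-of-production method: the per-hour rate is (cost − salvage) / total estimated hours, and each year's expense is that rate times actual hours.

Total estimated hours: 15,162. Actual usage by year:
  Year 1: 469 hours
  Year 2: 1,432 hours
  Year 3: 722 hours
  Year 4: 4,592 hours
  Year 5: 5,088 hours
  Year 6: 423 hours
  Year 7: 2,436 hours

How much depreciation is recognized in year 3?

Depreciable base = $717,118 − $125,800 = $591,318.
Rate = $591,318 / 15,162 hours = $39 per hour.
Year 1: 469 × $39 = $18,291. Book value $698,827.
Year 2: 1,432 × $39 = $55,848. Book value $642,979.
Year 3: 722 × $39 = $28,158. Book value $614,821.

$28,158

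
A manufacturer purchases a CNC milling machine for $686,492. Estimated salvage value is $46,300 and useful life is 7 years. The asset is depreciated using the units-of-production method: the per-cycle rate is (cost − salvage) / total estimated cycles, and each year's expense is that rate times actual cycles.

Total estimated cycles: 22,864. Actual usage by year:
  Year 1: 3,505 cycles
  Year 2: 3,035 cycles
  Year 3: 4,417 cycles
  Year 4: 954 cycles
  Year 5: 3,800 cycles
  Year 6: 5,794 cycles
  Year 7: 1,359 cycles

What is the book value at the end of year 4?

Depreciable base = $686,492 − $46,300 = $640,192.
Rate = $640,192 / 22,864 cycles = $28 per cycle.
Year 1: 3,505 × $28 = $98,140. Book value $588,352.
Year 2: 3,035 × $28 = $84,980. Book value $503,372.
Year 3: 4,417 × $28 = $123,676. Book value $379,696.
Year 4: 954 × $28 = $26,712. Book value $352,984.

$352,984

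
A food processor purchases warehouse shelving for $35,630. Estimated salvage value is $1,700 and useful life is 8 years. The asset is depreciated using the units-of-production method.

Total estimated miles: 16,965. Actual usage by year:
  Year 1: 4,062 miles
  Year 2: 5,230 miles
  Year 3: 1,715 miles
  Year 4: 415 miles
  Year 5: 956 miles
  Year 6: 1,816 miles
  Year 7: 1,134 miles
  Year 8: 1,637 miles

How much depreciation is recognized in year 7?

Depreciable base = $35,630 − $1,700 = $33,930.
Rate = $33,930 / 16,965 miles = $2 per mile.
Year 1: 4,062 × $2 = $8,124. Book value $27,506.
Year 2: 5,230 × $2 = $10,460. Book value $17,046.
Year 3: 1,715 × $2 = $3,430. Book value $13,616.
Year 4: 415 × $2 = $830. Book value $12,786.
Year 5: 956 × $2 = $1,912. Book value $10,874.
Year 6: 1,816 × $2 = $3,632. Book value $7,242.
Year 7: 1,134 × $2 = $2,268. Book value $4,974.

$2,268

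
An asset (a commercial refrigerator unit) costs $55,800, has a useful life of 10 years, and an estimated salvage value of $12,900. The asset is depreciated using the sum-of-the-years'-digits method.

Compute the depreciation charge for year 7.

$3,120

Depreciable base = $55,800 − $12,900 = $42,900.
Sum of the years' digits = 10+9+8+7+6+5+4+3+2+1 = 55.
Year 1: $42,900 × 10/55 = $7,800. Book value $48,000.
Year 2: $42,900 × 9/55 = $7,020. Book value $40,980.
Year 3: $42,900 × 8/55 = $6,240. Book value $34,740.
Year 4: $42,900 × 7/55 = $5,460. Book value $29,280.
Year 5: $42,900 × 6/55 = $4,680. Book value $24,600.
Year 6: $42,900 × 5/55 = $3,900. Book value $20,700.
Year 7: $42,900 × 4/55 = $3,120. Book value $17,580.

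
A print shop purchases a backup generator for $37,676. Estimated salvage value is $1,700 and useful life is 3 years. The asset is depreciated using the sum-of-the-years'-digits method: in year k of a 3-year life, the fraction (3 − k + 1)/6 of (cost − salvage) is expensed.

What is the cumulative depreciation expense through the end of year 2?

Depreciable base = $37,676 − $1,700 = $35,976.
Sum of the years' digits = 3+2+1 = 6.
Year 1: $35,976 × 3/6 = $17,988. Book value $19,688.
Year 2: $35,976 × 2/6 = $11,992. Book value $7,696.
Accumulated through year 2 = $37,676 − $7,696 = $29,980.

$29,980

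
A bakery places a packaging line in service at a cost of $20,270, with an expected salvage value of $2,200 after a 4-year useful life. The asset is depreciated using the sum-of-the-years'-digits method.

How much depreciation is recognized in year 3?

$3,614

Depreciable base = $20,270 − $2,200 = $18,070.
Sum of the years' digits = 4+3+2+1 = 10.
Year 1: $18,070 × 4/10 = $7,228. Book value $13,042.
Year 2: $18,070 × 3/10 = $5,421. Book value $7,621.
Year 3: $18,070 × 2/10 = $3,614. Book value $4,007.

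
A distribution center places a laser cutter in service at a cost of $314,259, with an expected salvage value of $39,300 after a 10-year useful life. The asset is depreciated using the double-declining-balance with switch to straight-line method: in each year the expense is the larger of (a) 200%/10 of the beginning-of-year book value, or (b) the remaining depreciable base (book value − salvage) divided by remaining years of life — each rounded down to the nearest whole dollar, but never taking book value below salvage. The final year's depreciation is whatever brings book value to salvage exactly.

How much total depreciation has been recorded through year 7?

$248,352

Depreciable base = $314,259 − $39,300 = $274,959.
Year 1: DB = ⌊$314,259 × 200%/10⌋ = $62,851; SL = ⌊$274,959/10⌋ = $27,495 → take DB $62,851. Book value $251,408.
Year 2: DB = ⌊$251,408 × 200%/10⌋ = $50,281; SL = ⌊$212,108/9⌋ = $23,567 → take DB $50,281. Book value $201,127.
Year 3: DB = ⌊$201,127 × 200%/10⌋ = $40,225; SL = ⌊$161,827/8⌋ = $20,228 → take DB $40,225. Book value $160,902.
Year 4: DB = ⌊$160,902 × 200%/10⌋ = $32,180; SL = ⌊$121,602/7⌋ = $17,371 → take DB $32,180. Book value $128,722.
Year 5: DB = ⌊$128,722 × 200%/10⌋ = $25,744; SL = ⌊$89,422/6⌋ = $14,903 → take DB $25,744. Book value $102,978.
Year 6: DB = ⌊$102,978 × 200%/10⌋ = $20,595; SL = ⌊$63,678/5⌋ = $12,735 → take DB $20,595. Book value $82,383.
Year 7: DB = ⌊$82,383 × 200%/10⌋ = $16,476; SL = ⌊$43,083/4⌋ = $10,770 → take DB $16,476. Book value $65,907.
Accumulated through year 7 = $314,259 − $65,907 = $248,352.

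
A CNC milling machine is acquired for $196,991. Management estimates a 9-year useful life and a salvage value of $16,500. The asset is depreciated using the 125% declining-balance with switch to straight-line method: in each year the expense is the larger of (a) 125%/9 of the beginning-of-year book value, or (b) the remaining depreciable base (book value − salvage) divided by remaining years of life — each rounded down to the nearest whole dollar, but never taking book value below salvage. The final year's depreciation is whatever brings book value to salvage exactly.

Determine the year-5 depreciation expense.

$18,214

Depreciable base = $196,991 − $16,500 = $180,491.
Year 1: DB = ⌊$196,991 × 125%/9⌋ = $27,359; SL = ⌊$180,491/9⌋ = $20,054 → take DB $27,359. Book value $169,632.
Year 2: DB = ⌊$169,632 × 125%/9⌋ = $23,560; SL = ⌊$153,132/8⌋ = $19,141 → take DB $23,560. Book value $146,072.
Year 3: DB = ⌊$146,072 × 125%/9⌋ = $20,287; SL = ⌊$129,572/7⌋ = $18,510 → take DB $20,287. Book value $125,785.
Year 4: DB = ⌊$125,785 × 125%/9⌋ = $17,470; SL = ⌊$109,285/6⌋ = $18,214 → take SL $18,214. Book value $107,571.
Year 5: DB = ⌊$107,571 × 125%/9⌋ = $14,940; SL = ⌊$91,071/5⌋ = $18,214 → take SL $18,214. Book value $89,357.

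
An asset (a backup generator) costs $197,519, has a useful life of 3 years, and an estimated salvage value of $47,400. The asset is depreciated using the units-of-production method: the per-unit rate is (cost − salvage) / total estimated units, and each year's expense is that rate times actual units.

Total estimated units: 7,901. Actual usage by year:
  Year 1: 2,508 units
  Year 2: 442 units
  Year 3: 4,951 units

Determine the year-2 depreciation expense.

$8,398

Depreciable base = $197,519 − $47,400 = $150,119.
Rate = $150,119 / 7,901 units = $19 per unit.
Year 1: 2,508 × $19 = $47,652. Book value $149,867.
Year 2: 442 × $19 = $8,398. Book value $141,469.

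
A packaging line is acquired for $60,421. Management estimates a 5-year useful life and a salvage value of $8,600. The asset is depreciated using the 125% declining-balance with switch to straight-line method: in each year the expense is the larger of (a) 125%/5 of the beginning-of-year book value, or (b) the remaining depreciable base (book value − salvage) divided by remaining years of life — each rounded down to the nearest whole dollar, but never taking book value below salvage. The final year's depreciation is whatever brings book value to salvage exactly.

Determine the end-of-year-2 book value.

$33,987

Depreciable base = $60,421 − $8,600 = $51,821.
Year 1: DB = ⌊$60,421 × 125%/5⌋ = $15,105; SL = ⌊$51,821/5⌋ = $10,364 → take DB $15,105. Book value $45,316.
Year 2: DB = ⌊$45,316 × 125%/5⌋ = $11,329; SL = ⌊$36,716/4⌋ = $9,179 → take DB $11,329. Book value $33,987.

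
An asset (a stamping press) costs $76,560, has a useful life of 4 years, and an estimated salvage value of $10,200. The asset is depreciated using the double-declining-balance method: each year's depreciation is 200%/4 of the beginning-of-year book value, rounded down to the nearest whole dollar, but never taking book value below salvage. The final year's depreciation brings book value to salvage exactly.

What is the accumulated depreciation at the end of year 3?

Depreciable base = $76,560 − $10,200 = $66,360.
Year 1: ⌊$76,560 × 200%/4⌋ = $38,280. Book value $38,280.
Year 2: ⌊$38,280 × 200%/4⌋ = $19,140. Book value $19,140.
Year 3: ⌊$19,140 × 200%/4⌋ = $9,570, capped at $8,940. Book value $10,200.
Accumulated through year 3 = $76,560 − $10,200 = $66,360.

$66,360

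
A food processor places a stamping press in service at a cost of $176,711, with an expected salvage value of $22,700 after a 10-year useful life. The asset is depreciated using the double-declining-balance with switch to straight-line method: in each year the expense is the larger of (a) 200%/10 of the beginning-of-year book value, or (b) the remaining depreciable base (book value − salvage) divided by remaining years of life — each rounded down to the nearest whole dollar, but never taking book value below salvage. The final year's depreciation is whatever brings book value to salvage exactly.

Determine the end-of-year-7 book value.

Depreciable base = $176,711 − $22,700 = $154,011.
Year 1: DB = ⌊$176,711 × 200%/10⌋ = $35,342; SL = ⌊$154,011/10⌋ = $15,401 → take DB $35,342. Book value $141,369.
Year 2: DB = ⌊$141,369 × 200%/10⌋ = $28,273; SL = ⌊$118,669/9⌋ = $13,185 → take DB $28,273. Book value $113,096.
Year 3: DB = ⌊$113,096 × 200%/10⌋ = $22,619; SL = ⌊$90,396/8⌋ = $11,299 → take DB $22,619. Book value $90,477.
Year 4: DB = ⌊$90,477 × 200%/10⌋ = $18,095; SL = ⌊$67,777/7⌋ = $9,682 → take DB $18,095. Book value $72,382.
Year 5: DB = ⌊$72,382 × 200%/10⌋ = $14,476; SL = ⌊$49,682/6⌋ = $8,280 → take DB $14,476. Book value $57,906.
Year 6: DB = ⌊$57,906 × 200%/10⌋ = $11,581; SL = ⌊$35,206/5⌋ = $7,041 → take DB $11,581. Book value $46,325.
Year 7: DB = ⌊$46,325 × 200%/10⌋ = $9,265; SL = ⌊$23,625/4⌋ = $5,906 → take DB $9,265. Book value $37,060.

$37,060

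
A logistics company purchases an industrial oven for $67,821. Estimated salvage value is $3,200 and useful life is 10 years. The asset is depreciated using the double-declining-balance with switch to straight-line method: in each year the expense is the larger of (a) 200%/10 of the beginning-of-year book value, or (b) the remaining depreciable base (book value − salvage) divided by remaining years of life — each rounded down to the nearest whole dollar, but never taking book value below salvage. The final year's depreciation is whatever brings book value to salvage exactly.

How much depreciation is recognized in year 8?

$3,645

Depreciable base = $67,821 − $3,200 = $64,621.
Year 1: DB = ⌊$67,821 × 200%/10⌋ = $13,564; SL = ⌊$64,621/10⌋ = $6,462 → take DB $13,564. Book value $54,257.
Year 2: DB = ⌊$54,257 × 200%/10⌋ = $10,851; SL = ⌊$51,057/9⌋ = $5,673 → take DB $10,851. Book value $43,406.
Year 3: DB = ⌊$43,406 × 200%/10⌋ = $8,681; SL = ⌊$40,206/8⌋ = $5,025 → take DB $8,681. Book value $34,725.
Year 4: DB = ⌊$34,725 × 200%/10⌋ = $6,945; SL = ⌊$31,525/7⌋ = $4,503 → take DB $6,945. Book value $27,780.
Year 5: DB = ⌊$27,780 × 200%/10⌋ = $5,556; SL = ⌊$24,580/6⌋ = $4,096 → take DB $5,556. Book value $22,224.
Year 6: DB = ⌊$22,224 × 200%/10⌋ = $4,444; SL = ⌊$19,024/5⌋ = $3,804 → take DB $4,444. Book value $17,780.
Year 7: DB = ⌊$17,780 × 200%/10⌋ = $3,556; SL = ⌊$14,580/4⌋ = $3,645 → take SL $3,645. Book value $14,135.
Year 8: DB = ⌊$14,135 × 200%/10⌋ = $2,827; SL = ⌊$10,935/3⌋ = $3,645 → take SL $3,645. Book value $10,490.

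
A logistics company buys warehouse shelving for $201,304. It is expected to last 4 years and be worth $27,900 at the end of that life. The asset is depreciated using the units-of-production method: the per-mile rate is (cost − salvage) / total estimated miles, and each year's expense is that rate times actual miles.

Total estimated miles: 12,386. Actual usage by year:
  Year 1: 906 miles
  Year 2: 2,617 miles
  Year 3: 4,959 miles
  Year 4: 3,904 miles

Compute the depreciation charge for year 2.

Depreciable base = $201,304 − $27,900 = $173,404.
Rate = $173,404 / 12,386 miles = $14 per mile.
Year 1: 906 × $14 = $12,684. Book value $188,620.
Year 2: 2,617 × $14 = $36,638. Book value $151,982.

$36,638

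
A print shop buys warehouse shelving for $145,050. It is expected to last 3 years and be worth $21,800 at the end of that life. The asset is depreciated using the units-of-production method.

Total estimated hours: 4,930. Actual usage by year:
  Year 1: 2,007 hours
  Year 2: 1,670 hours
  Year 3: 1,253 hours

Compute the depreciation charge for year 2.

$41,750

Depreciable base = $145,050 − $21,800 = $123,250.
Rate = $123,250 / 4,930 hours = $25 per hour.
Year 1: 2,007 × $25 = $50,175. Book value $94,875.
Year 2: 1,670 × $25 = $41,750. Book value $53,125.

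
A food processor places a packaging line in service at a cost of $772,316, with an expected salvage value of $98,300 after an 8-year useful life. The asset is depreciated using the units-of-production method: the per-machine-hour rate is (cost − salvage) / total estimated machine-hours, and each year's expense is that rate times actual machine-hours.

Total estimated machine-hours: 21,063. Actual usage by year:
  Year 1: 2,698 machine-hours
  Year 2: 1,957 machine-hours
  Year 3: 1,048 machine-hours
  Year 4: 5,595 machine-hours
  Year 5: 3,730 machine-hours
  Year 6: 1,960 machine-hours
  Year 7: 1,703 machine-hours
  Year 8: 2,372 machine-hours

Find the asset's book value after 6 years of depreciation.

$228,700

Depreciable base = $772,316 − $98,300 = $674,016.
Rate = $674,016 / 21,063 machine-hours = $32 per machine-hour.
Year 1: 2,698 × $32 = $86,336. Book value $685,980.
Year 2: 1,957 × $32 = $62,624. Book value $623,356.
Year 3: 1,048 × $32 = $33,536. Book value $589,820.
Year 4: 5,595 × $32 = $179,040. Book value $410,780.
Year 5: 3,730 × $32 = $119,360. Book value $291,420.
Year 6: 1,960 × $32 = $62,720. Book value $228,700.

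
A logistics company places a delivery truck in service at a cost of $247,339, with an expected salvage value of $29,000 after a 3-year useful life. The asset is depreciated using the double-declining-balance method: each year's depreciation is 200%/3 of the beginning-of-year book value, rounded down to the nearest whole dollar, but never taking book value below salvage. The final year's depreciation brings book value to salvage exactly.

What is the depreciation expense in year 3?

Depreciable base = $247,339 − $29,000 = $218,339.
Year 1: ⌊$247,339 × 200%/3⌋ = $164,892. Book value $82,447.
Year 2: ⌊$82,447 × 200%/3⌋ = $54,964, capped at $53,447. Book value $29,000.
Year 3 (final): $29,000 − $29,000 = $0. Book value $29,000.

$0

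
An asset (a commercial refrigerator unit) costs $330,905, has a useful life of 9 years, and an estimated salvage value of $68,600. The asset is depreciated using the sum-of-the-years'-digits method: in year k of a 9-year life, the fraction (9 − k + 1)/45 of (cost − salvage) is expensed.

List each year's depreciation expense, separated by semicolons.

Depreciable base = $330,905 − $68,600 = $262,305.
Sum of the years' digits = 9+8+7+6+5+4+3+2+1 = 45.
Year 1: $262,305 × 9/45 = $52,461. Book value $278,444.
Year 2: $262,305 × 8/45 = $46,632. Book value $231,812.
Year 3: $262,305 × 7/45 = $40,803. Book value $191,009.
Year 4: $262,305 × 6/45 = $34,974. Book value $156,035.
Year 5: $262,305 × 5/45 = $29,145. Book value $126,890.
Year 6: $262,305 × 4/45 = $23,316. Book value $103,574.
Year 7: $262,305 × 3/45 = $17,487. Book value $86,087.
Year 8: $262,305 × 2/45 = $11,658. Book value $74,429.
Year 9: $262,305 × 1/45 = $5,829. Book value $68,600.

$52,461; $46,632; $40,803; $34,974; $29,145; $23,316; $17,487; $11,658; $5,829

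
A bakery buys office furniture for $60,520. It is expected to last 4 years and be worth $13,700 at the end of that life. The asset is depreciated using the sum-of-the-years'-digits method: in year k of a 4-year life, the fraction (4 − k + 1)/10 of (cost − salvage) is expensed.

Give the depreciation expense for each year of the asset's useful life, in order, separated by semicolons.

$18,728; $14,046; $9,364; $4,682

Depreciable base = $60,520 − $13,700 = $46,820.
Sum of the years' digits = 4+3+2+1 = 10.
Year 1: $46,820 × 4/10 = $18,728. Book value $41,792.
Year 2: $46,820 × 3/10 = $14,046. Book value $27,746.
Year 3: $46,820 × 2/10 = $9,364. Book value $18,382.
Year 4: $46,820 × 1/10 = $4,682. Book value $13,700.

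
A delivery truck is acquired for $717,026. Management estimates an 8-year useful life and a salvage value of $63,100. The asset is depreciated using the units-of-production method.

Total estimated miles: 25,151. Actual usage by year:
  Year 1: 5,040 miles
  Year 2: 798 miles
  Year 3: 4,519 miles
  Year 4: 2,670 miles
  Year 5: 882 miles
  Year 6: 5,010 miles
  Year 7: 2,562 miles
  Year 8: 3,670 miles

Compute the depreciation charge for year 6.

Depreciable base = $717,026 − $63,100 = $653,926.
Rate = $653,926 / 25,151 miles = $26 per mile.
Year 1: 5,040 × $26 = $131,040. Book value $585,986.
Year 2: 798 × $26 = $20,748. Book value $565,238.
Year 3: 4,519 × $26 = $117,494. Book value $447,744.
Year 4: 2,670 × $26 = $69,420. Book value $378,324.
Year 5: 882 × $26 = $22,932. Book value $355,392.
Year 6: 5,010 × $26 = $130,260. Book value $225,132.

$130,260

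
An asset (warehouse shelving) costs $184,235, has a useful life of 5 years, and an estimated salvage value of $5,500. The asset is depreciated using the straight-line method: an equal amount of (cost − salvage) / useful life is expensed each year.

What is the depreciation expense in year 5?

Depreciable base = $184,235 − $5,500 = $178,735.
Annual expense = $178,735 / 5 = $35,747.

$35,747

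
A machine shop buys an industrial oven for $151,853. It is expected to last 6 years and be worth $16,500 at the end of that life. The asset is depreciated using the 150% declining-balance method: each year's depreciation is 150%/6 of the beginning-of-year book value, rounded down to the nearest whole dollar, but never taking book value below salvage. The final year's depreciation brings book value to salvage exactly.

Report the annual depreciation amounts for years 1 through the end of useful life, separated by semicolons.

$37,963; $28,472; $21,354; $16,016; $12,012; $19,536

Depreciable base = $151,853 − $16,500 = $135,353.
Year 1: ⌊$151,853 × 150%/6⌋ = $37,963. Book value $113,890.
Year 2: ⌊$113,890 × 150%/6⌋ = $28,472. Book value $85,418.
Year 3: ⌊$85,418 × 150%/6⌋ = $21,354. Book value $64,064.
Year 4: ⌊$64,064 × 150%/6⌋ = $16,016. Book value $48,048.
Year 5: ⌊$48,048 × 150%/6⌋ = $12,012. Book value $36,036.
Year 6 (final): $36,036 − $16,500 = $19,536. Book value $16,500.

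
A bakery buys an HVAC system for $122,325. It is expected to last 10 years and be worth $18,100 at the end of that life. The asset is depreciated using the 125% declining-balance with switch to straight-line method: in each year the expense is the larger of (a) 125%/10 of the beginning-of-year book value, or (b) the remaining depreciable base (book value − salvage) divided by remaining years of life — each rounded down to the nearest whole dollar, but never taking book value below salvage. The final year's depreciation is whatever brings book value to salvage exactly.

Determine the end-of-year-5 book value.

Depreciable base = $122,325 − $18,100 = $104,225.
Year 1: DB = ⌊$122,325 × 125%/10⌋ = $15,290; SL = ⌊$104,225/10⌋ = $10,422 → take DB $15,290. Book value $107,035.
Year 2: DB = ⌊$107,035 × 125%/10⌋ = $13,379; SL = ⌊$88,935/9⌋ = $9,881 → take DB $13,379. Book value $93,656.
Year 3: DB = ⌊$93,656 × 125%/10⌋ = $11,707; SL = ⌊$75,556/8⌋ = $9,444 → take DB $11,707. Book value $81,949.
Year 4: DB = ⌊$81,949 × 125%/10⌋ = $10,243; SL = ⌊$63,849/7⌋ = $9,121 → take DB $10,243. Book value $71,706.
Year 5: DB = ⌊$71,706 × 125%/10⌋ = $8,963; SL = ⌊$53,606/6⌋ = $8,934 → take DB $8,963. Book value $62,743.

$62,743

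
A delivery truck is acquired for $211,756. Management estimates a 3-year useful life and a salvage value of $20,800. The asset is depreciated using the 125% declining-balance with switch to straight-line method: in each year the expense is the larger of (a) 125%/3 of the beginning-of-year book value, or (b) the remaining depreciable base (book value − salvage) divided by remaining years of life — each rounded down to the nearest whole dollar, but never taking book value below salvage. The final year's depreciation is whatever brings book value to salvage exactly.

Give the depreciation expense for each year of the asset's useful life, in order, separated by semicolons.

Depreciable base = $211,756 − $20,800 = $190,956.
Year 1: DB = ⌊$211,756 × 125%/3⌋ = $88,231; SL = ⌊$190,956/3⌋ = $63,652 → take DB $88,231. Book value $123,525.
Year 2: DB = ⌊$123,525 × 125%/3⌋ = $51,468; SL = ⌊$102,725/2⌋ = $51,362 → take DB $51,468. Book value $72,057.
Year 3 (final): $72,057 − $20,800 = $51,257. Book value $20,800.

$88,231; $51,468; $51,257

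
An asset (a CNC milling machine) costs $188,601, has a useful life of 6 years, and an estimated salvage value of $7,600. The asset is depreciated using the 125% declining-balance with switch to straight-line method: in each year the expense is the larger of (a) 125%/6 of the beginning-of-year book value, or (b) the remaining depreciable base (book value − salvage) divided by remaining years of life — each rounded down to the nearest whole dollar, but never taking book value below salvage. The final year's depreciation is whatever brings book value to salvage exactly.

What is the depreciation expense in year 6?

Depreciable base = $188,601 − $7,600 = $181,001.
Year 1: DB = ⌊$188,601 × 125%/6⌋ = $39,291; SL = ⌊$181,001/6⌋ = $30,166 → take DB $39,291. Book value $149,310.
Year 2: DB = ⌊$149,310 × 125%/6⌋ = $31,106; SL = ⌊$141,710/5⌋ = $28,342 → take DB $31,106. Book value $118,204.
Year 3: DB = ⌊$118,204 × 125%/6⌋ = $24,625; SL = ⌊$110,604/4⌋ = $27,651 → take SL $27,651. Book value $90,553.
Year 4: DB = ⌊$90,553 × 125%/6⌋ = $18,865; SL = ⌊$82,953/3⌋ = $27,651 → take SL $27,651. Book value $62,902.
Year 5: DB = ⌊$62,902 × 125%/6⌋ = $13,104; SL = ⌊$55,302/2⌋ = $27,651 → take SL $27,651. Book value $35,251.
Year 6 (final): $35,251 − $7,600 = $27,651. Book value $7,600.

$27,651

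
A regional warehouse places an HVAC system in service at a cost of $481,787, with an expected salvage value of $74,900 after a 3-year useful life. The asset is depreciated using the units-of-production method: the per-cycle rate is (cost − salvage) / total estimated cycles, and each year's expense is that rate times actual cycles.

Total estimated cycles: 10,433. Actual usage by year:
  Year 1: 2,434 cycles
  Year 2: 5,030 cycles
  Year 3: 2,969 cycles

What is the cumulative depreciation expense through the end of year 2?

$291,096

Depreciable base = $481,787 − $74,900 = $406,887.
Rate = $406,887 / 10,433 cycles = $39 per cycle.
Year 1: 2,434 × $39 = $94,926. Book value $386,861.
Year 2: 5,030 × $39 = $196,170. Book value $190,691.
Accumulated through year 2 = $481,787 − $190,691 = $291,096.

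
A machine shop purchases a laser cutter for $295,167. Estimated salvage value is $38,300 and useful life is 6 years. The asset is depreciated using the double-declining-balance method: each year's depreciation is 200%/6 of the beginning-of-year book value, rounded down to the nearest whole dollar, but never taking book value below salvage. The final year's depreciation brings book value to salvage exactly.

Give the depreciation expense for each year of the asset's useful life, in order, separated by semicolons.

$98,389; $65,592; $43,728; $29,152; $19,435; $571

Depreciable base = $295,167 − $38,300 = $256,867.
Year 1: ⌊$295,167 × 200%/6⌋ = $98,389. Book value $196,778.
Year 2: ⌊$196,778 × 200%/6⌋ = $65,592. Book value $131,186.
Year 3: ⌊$131,186 × 200%/6⌋ = $43,728. Book value $87,458.
Year 4: ⌊$87,458 × 200%/6⌋ = $29,152. Book value $58,306.
Year 5: ⌊$58,306 × 200%/6⌋ = $19,435. Book value $38,871.
Year 6 (final): $38,871 − $38,300 = $571. Book value $38,300.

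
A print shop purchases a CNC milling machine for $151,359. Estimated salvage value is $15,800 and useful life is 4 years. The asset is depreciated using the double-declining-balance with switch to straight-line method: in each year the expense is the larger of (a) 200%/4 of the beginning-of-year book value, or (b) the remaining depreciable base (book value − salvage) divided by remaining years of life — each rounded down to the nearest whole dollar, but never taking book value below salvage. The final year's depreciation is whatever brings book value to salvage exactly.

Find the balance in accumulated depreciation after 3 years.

Depreciable base = $151,359 − $15,800 = $135,559.
Year 1: DB = ⌊$151,359 × 200%/4⌋ = $75,679; SL = ⌊$135,559/4⌋ = $33,889 → take DB $75,679. Book value $75,680.
Year 2: DB = ⌊$75,680 × 200%/4⌋ = $37,840; SL = ⌊$59,880/3⌋ = $19,960 → take DB $37,840. Book value $37,840.
Year 3: DB = ⌊$37,840 × 200%/4⌋ = $18,920; SL = ⌊$22,040/2⌋ = $11,020 → take DB $18,920. Book value $18,920.
Accumulated through year 3 = $151,359 − $18,920 = $132,439.

$132,439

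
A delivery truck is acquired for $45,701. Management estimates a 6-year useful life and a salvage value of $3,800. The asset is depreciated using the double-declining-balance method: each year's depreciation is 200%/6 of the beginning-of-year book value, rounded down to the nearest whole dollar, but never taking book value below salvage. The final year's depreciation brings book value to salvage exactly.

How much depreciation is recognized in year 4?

Depreciable base = $45,701 − $3,800 = $41,901.
Year 1: ⌊$45,701 × 200%/6⌋ = $15,233. Book value $30,468.
Year 2: ⌊$30,468 × 200%/6⌋ = $10,156. Book value $20,312.
Year 3: ⌊$20,312 × 200%/6⌋ = $6,770. Book value $13,542.
Year 4: ⌊$13,542 × 200%/6⌋ = $4,514. Book value $9,028.

$4,514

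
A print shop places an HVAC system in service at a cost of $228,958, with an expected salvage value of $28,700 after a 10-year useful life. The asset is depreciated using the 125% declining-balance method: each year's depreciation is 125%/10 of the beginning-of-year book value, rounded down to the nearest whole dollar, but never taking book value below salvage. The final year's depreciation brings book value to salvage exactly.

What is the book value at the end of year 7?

Depreciable base = $228,958 − $28,700 = $200,258.
Year 1: ⌊$228,958 × 125%/10⌋ = $28,619. Book value $200,339.
Year 2: ⌊$200,339 × 125%/10⌋ = $25,042. Book value $175,297.
Year 3: ⌊$175,297 × 125%/10⌋ = $21,912. Book value $153,385.
Year 4: ⌊$153,385 × 125%/10⌋ = $19,173. Book value $134,212.
Year 5: ⌊$134,212 × 125%/10⌋ = $16,776. Book value $117,436.
Year 6: ⌊$117,436 × 125%/10⌋ = $14,679. Book value $102,757.
Year 7: ⌊$102,757 × 125%/10⌋ = $12,844. Book value $89,913.

$89,913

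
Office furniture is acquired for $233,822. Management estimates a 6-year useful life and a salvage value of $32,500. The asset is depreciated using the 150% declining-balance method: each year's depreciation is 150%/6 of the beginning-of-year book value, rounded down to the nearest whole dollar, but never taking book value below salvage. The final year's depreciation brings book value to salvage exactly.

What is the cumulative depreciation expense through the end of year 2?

$102,296

Depreciable base = $233,822 − $32,500 = $201,322.
Year 1: ⌊$233,822 × 150%/6⌋ = $58,455. Book value $175,367.
Year 2: ⌊$175,367 × 150%/6⌋ = $43,841. Book value $131,526.
Accumulated through year 2 = $233,822 − $131,526 = $102,296.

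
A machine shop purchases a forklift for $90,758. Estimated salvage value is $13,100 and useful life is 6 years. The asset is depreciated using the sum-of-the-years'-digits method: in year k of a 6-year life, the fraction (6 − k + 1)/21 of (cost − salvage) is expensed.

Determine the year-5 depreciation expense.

Depreciable base = $90,758 − $13,100 = $77,658.
Sum of the years' digits = 6+5+4+3+2+1 = 21.
Year 1: $77,658 × 6/21 = $22,188. Book value $68,570.
Year 2: $77,658 × 5/21 = $18,490. Book value $50,080.
Year 3: $77,658 × 4/21 = $14,792. Book value $35,288.
Year 4: $77,658 × 3/21 = $11,094. Book value $24,194.
Year 5: $77,658 × 2/21 = $7,396. Book value $16,798.

$7,396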